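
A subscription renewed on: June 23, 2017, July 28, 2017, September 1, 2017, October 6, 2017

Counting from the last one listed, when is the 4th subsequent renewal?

Gaps between consecutive events: 35, 35, 35 days — a constant 35-day interval.
October 6, 2017 + 35 days = November 10, 2017.
November 10, 2017 + 35 days = December 15, 2017.
December 15, 2017 + 35 days = January 19, 2018.
January 19, 2018 + 35 days = February 23, 2018.

February 23, 2018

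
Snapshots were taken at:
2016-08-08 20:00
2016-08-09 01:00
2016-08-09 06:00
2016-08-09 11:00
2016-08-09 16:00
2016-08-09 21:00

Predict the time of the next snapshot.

2016-08-10 02:00

Gaps: 5, 5, 5, 5, 5 hours — each event is 5 hours after the previous one.
2016-08-09 21:00 + 5 h = 2016-08-10 02:00.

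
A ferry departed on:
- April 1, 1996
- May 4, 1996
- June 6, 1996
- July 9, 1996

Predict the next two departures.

The spacing is 33, 33, 33 days — always 33 days.
July 9, 1996 + 33 days = August 11, 1996.
August 11, 1996 + 33 days = September 13, 1996.

August 11, 1996; September 13, 1996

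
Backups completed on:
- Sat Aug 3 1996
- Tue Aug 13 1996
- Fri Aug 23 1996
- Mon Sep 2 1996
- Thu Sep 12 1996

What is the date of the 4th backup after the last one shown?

Tue Oct 22 1996

Gaps between consecutive events: 10, 10, 10, 10 days — a constant 10-day interval.
Thu Sep 12 1996 + 10 days = Sun Sep 22 1996.
Sun Sep 22 1996 + 10 days = Wed Oct 2 1996.
Wed Oct 2 1996 + 10 days = Sat Oct 12 1996.
Sat Oct 12 1996 + 10 days = Tue Oct 22 1996.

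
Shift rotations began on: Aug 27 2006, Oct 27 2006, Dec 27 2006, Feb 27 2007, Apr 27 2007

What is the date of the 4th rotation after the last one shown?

Gaps: 61, 61, 62, 59 days — not constant. Every event is on the 27th of the month.
Pattern: the 27th of every 2 months.
June 2007: Jun 27 2007.
August 2007: Aug 27 2007.
Next: October 2007 → Oct 27 2007.
Next: December 2007 → Dec 27 2007.

Dec 27 2007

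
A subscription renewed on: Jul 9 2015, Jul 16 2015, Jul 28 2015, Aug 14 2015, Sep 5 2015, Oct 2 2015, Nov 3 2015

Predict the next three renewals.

Intervals are 7, 12, 17, 22, 27, 32 days — an arithmetic progression with common difference 5.
Next gap: 37 days. Nov 3 2015 + 37 days = Dec 10 2015.
Next gap: 42 days. Dec 10 2015 + 42 days = Jan 21 2016.
Next gap: 47 days. Jan 21 2016 + 47 days = Mar 8 2016.

Dec 10 2015, Jan 21 2016, Mar 8 2016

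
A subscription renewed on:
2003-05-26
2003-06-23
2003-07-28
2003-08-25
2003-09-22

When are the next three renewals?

Gaps: 28, 35, 28, 28 days — a mix of 28 and 35. Every date is a Monday.
Each is the 4th Monday of its month.
4th Monday of October 2003: 2003-10-27.
4th Monday of November 2003: 2003-11-24.
4th Monday of December 2003: 2003-12-22.

2003-10-27, 2003-11-24, 2003-12-22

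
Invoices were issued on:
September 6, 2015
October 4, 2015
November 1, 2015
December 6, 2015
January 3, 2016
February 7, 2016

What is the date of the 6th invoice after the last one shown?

August 7, 2016

These are Sundays at 28- or 35-day spacing (28, 28, 35, 28, 35).
The pattern: 1st Sunday of the month.
March 2016 — 1st Sunday is March 6, 2016.
April 2016 — 1st Sunday is April 3, 2016.
May 2016 — 1st Sunday is May 1, 2016.
1st Sunday of June 2016: June 5, 2016.
July 2016 — 1st Sunday is July 3, 2016.
August 2016 — 1st Sunday is August 7, 2016.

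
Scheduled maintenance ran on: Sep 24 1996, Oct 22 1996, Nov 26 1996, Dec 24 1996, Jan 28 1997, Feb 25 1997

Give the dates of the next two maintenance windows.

All dates are Tuesdays, 28, 35, 28, 35, 28 days apart.
Specifically, the 4th Tuesday of each month.
March 1997 — 4th Tuesday is Mar 25 1997.
April 1997 — 4th Tuesday is Apr 22 1997.

Mar 25 1997, Apr 22 1997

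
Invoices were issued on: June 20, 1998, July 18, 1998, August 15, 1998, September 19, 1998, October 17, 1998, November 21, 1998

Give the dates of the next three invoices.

December 19, 1998; January 16, 1999; February 20, 1999

These are Saturdays at 28- or 35-day spacing (28, 28, 35, 28, 35).
The pattern: 3rd Saturday of the month.
December 1998 — 3rd Saturday is December 19, 1998.
3rd Saturday of January 1999: January 16, 1999.
3rd Saturday of February 1999: February 20, 1999.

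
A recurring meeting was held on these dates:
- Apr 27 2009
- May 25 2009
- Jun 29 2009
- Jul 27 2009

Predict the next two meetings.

Every date is a Monday; gaps 28, 35, 28 days.
Each is the last Monday of its month (at least one falls on the 29th or later, ruling out '4th Monday').
August 2009 ends with Monday Aug 31 2009.
Last Monday of September 2009: Sep 28 2009.

Aug 31 2009, Sep 28 2009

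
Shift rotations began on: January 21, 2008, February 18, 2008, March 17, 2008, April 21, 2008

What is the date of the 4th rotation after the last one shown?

These are Mondays at 28- or 35-day spacing (28, 28, 35).
The pattern: 3rd Monday of the month.
May 2008 — 3rd Monday is May 19, 2008.
June 2008 — 3rd Monday is June 16, 2008.
July 2008 — 3rd Monday is July 21, 2008.
3rd Monday of August 2008: August 18, 2008.

August 18, 2008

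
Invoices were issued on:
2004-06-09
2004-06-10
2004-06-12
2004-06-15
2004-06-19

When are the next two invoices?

Gaps: 1, 2, 3, 4 days — each gap is 1 larger than the previous one.
Next gap: 5 days. 2004-06-19 + 5 days = 2004-06-24.
Next gap: 6 days. 2004-06-24 + 6 days = 2004-06-30.

2004-06-24, 2004-06-30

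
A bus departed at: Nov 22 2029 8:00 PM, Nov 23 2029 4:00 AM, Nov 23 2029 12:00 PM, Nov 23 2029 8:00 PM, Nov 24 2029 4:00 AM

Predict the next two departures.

The interval is a steady 8 hours (8, 8, 8, 8).
Nov 24 2029 4:00 AM + 8 h = Nov 24 2029 12:00 PM.
Nov 24 2029 12:00 PM + 8 h = Nov 24 2029 8:00 PM.

Nov 24 2029 12:00 PM, Nov 24 2029 8:00 PM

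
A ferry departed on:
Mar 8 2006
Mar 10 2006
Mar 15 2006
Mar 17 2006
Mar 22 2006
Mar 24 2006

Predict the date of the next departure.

Every event lands on a Wednesday or Friday (gaps cycle 2, 5, 2, 5, 2).
So the schedule is: every Wednesday and Friday.
Next Wednesday: Mar 29 2006.

Mar 29 2006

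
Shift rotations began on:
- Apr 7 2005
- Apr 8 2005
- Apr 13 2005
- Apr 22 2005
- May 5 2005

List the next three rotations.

Intervals are 1, 5, 9, 13 days — an arithmetic progression with common difference 4.
Next gap: 17 days. May 5 2005 + 17 days = May 22 2005.
Next gap: 21 days. May 22 2005 + 21 days = Jun 12 2005.
Next gap: 25 days. Jun 12 2005 + 25 days = Jul 7 2005.

May 22 2005, Jun 12 2005, Jul 7 2005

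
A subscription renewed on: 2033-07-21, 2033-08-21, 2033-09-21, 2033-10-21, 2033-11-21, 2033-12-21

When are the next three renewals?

Each date is the 21st; the gaps (31, 31, 30, 31, 30) track the month lengths.
The rule is the 21st of each month.
Next: January 2034 → 2034-01-21.
Next: February 2034 → 2034-02-21.
March 2034: 2034-03-21.

2034-01-21, 2034-02-21, 2034-03-21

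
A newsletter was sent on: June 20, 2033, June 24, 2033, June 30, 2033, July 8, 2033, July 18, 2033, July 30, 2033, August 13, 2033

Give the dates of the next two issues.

The spacing grows by 2 each time: 4, 6, 8, 10, 12, 14 days.
Next gap: 16 days. August 13, 2033 + 16 days = August 29, 2033.
Next gap: 18 days. August 29, 2033 + 18 days = September 16, 2033.

August 29, 2033; September 16, 2033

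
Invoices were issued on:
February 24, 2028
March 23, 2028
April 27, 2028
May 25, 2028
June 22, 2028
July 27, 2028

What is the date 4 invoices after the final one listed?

These are Thursdays at 28- or 35-day spacing (28, 35, 28, 28, 35).
The pattern: 4th Thursday of the month.
August 2028 — 4th Thursday is August 24, 2028.
September 2028 — 4th Thursday is September 28, 2028.
October 2028 — 4th Thursday is October 26, 2028.
4th Thursday of November 2028: November 23, 2028.

November 23, 2028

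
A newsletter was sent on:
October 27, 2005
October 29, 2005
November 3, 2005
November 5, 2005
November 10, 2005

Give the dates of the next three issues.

Every event lands on a Thursday or Saturday (gaps cycle 2, 5, 2, 5).
So the schedule is: every Thursday and Saturday.
Next Saturday: November 12, 2005.
Next Thursday: November 17, 2005.
The following Saturday is November 19, 2005.

November 12, 2005; November 17, 2005; November 19, 2005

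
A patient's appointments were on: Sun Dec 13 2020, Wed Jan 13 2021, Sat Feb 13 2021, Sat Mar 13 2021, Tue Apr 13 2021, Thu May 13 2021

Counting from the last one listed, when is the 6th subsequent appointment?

Gaps: 31, 31, 28, 31, 30 days — not constant. Every event is on the 13th of the month.
Pattern: the 13th of each month.
Next: June 2021 → Sun Jun 13 2021.
Next: July 2021 → Tue Jul 13 2021.
August 2021: Fri Aug 13 2021.
Next: September 2021 → Mon Sep 13 2021.
Next: October 2021 → Wed Oct 13 2021.
November 2021: Sat Nov 13 2021.

Sat Nov 13 2021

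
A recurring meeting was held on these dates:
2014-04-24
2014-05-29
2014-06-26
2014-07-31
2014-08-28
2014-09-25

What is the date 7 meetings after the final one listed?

2015-04-30

All Thursdays; the gaps (35, 28, 35, 28, 28) vary with month length.
This is the last Thursday of each month.
Last Thursday of October 2014: 2014-10-30.
Last Thursday of November 2014: 2014-11-27.
Last Thursday of December 2014: 2014-12-25.
January 2015 ends with Thursday 2015-01-29.
February 2015 ends with Thursday 2015-02-26.
Last Thursday of March 2015: 2015-03-26.
Last Thursday of April 2015: 2015-04-30.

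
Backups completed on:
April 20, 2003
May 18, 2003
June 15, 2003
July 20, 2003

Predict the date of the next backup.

August 17, 2003

All dates are Sundays, 28, 28, 35 days apart.
Specifically, the 3rd Sunday of each month.
3rd Sunday of August 2003: August 17, 2003.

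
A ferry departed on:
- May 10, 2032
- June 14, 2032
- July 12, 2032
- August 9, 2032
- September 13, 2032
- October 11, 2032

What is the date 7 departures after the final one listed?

Gaps: 35, 28, 28, 35, 28 days — a mix of 28 and 35. Every date is a Monday.
Each is the 2nd Monday of its month.
November 2032 — 2nd Monday is November 8, 2032.
December 2032 — 2nd Monday is December 13, 2032.
January 2033 — 2nd Monday is January 10, 2033.
February 2033 — 2nd Monday is February 14, 2033.
2nd Monday of March 2033: March 14, 2033.
2nd Monday of April 2033: April 11, 2033.
May 2033 — 2nd Monday is May 9, 2033.

May 9, 2033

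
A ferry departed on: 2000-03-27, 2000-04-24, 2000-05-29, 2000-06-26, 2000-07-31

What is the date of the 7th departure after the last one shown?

Every date is a Monday; gaps 28, 35, 28, 35 days.
Each is the last Monday of its month (at least one falls on the 29th or later, ruling out '4th Monday').
Last Monday of August 2000: 2000-08-28.
September 2000 ends with Monday 2000-09-25.
Last Monday of October 2000: 2000-10-30.
Last Monday of November 2000: 2000-11-27.
Last Monday of December 2000: 2000-12-25.
January 2001 ends with Monday 2001-01-29.
Last Monday of February 2001: 2001-02-26.

2001-02-26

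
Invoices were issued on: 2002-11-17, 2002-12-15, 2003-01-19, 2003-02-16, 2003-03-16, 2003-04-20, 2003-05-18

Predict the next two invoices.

These are Sundays at 28- or 35-day spacing (28, 35, 28, 28, 35, 28).
The pattern: 3rd Sunday of the month.
3rd Sunday of June 2003: 2003-06-15.
3rd Sunday of July 2003: 2003-07-20.

2003-06-15, 2003-07-20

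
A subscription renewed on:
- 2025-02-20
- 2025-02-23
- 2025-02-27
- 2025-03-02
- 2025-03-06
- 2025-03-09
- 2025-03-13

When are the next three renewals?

2025-03-16, 2025-03-20, 2025-03-23

The gap pattern 3, 4, 3, 4, 3, 4 repeats every 2 events.
These are the Thursdays and Sundays of each week.
The following Sunday is 2025-03-16.
The following Thursday is 2025-03-20.
The following Sunday is 2025-03-23.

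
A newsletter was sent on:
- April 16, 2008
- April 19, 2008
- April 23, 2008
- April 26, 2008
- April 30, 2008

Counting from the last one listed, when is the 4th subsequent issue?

May 14, 2008

Every event lands on a Wednesday or Saturday (gaps cycle 3, 4, 3, 4).
So the schedule is: every Wednesday and Saturday.
Next Saturday: May 3, 2008.
Next Wednesday: May 7, 2008.
Next Saturday: May 10, 2008.
Next Wednesday: May 14, 2008.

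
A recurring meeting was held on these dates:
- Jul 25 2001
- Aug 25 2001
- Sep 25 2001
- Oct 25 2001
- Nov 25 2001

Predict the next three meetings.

The day-of-month is always 25 (31, 31, 30, 31 days between events).
So this recurs on the 25th of each month.
December 2001: Dec 25 2001.
January 2002: Jan 25 2002.
Next: February 2002 → Feb 25 2002.

Dec 25 2001, Jan 25 2002, Feb 25 2002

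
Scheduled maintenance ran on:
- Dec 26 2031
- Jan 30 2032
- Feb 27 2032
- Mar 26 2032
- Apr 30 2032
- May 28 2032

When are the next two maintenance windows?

Jun 25 2032, Jul 30 2032

Every date is a Friday; gaps 35, 28, 28, 35, 28 days.
Each is the last Friday of its month (at least one falls on the 29th or later, ruling out '4th Friday').
Last Friday of June 2032: Jun 25 2032.
Last Friday of July 2032: Jul 30 2032.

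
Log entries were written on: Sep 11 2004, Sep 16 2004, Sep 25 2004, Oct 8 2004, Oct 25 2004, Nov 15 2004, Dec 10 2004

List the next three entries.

Gaps: 5, 9, 13, 17, 21, 25 days — each gap is 4 larger than the previous one.
Next gap: 29 days. Dec 10 2004 + 29 days = Jan 8 2005.
Next gap: 33 days. Jan 8 2005 + 33 days = Feb 10 2005.
Next gap: 37 days. Feb 10 2005 + 37 days = Mar 19 2005.

Jan 8 2005, Feb 10 2005, Mar 19 2005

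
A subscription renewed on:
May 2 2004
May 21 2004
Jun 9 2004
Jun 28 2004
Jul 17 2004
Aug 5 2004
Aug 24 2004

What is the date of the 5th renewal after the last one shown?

Nov 27 2004

Gaps between consecutive events: 19, 19, 19, 19, 19, 19 days — a constant 19-day interval.
Aug 24 2004 + 19 days = Sep 12 2004.
Sep 12 2004 + 19 days = Oct 1 2004.
Oct 1 2004 + 19 days = Oct 20 2004.
Oct 20 2004 + 19 days = Nov 8 2004.
Nov 8 2004 + 19 days = Nov 27 2004.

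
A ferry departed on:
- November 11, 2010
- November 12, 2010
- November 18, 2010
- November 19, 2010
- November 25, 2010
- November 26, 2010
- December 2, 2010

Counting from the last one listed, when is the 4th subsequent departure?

Gaps: 1, 6, 1, 6, 1, 6 days — not constant, but cyclic with period 2.
The events fall on every Thursday and Friday.
The following Friday is December 3, 2010.
Next Thursday: December 9, 2010.
The following Friday is December 10, 2010.
The following Thursday is December 16, 2010.

December 16, 2010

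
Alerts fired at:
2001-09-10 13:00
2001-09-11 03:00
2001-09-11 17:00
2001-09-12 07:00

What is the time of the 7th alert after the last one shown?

Spacing: 14, 14, 14 h — constant 14 h.
2001-09-12 07:00 + 14 h = 2001-09-12 21:00.
2001-09-12 21:00 + 14 h = 2001-09-13 11:00.
2001-09-13 11:00 + 14 h = 2001-09-14 01:00.
2001-09-14 01:00 + 14 h = 2001-09-14 15:00.
2001-09-14 15:00 + 14 h = 2001-09-15 05:00.
2001-09-15 05:00 + 14 h = 2001-09-15 19:00.
2001-09-15 19:00 + 14 h = 2001-09-16 09:00.

2001-09-16 09:00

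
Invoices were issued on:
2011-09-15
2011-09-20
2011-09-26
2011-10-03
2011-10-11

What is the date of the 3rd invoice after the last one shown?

2011-11-10

Gaps: 5, 6, 7, 8 days — each gap is 1 larger than the previous one.
Next gap: 9 days. 2011-10-11 + 9 days = 2011-10-20.
Next gap: 10 days. 2011-10-20 + 10 days = 2011-10-30.
Next gap: 11 days. 2011-10-30 + 11 days = 2011-11-10.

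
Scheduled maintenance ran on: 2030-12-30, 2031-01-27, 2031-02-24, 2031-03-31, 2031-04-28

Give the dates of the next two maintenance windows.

2031-05-26, 2031-06-30

All Mondays; the gaps (28, 28, 35, 28) vary with month length.
This is the last Monday of each month.
May 2031 ends with Monday 2031-05-26.
Last Monday of June 2031: 2031-06-30.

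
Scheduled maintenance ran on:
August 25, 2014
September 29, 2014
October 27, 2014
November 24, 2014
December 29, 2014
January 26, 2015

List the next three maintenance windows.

These are Mondays with 35, 28, 28, 35, 28-day gaps.
Each is the final Monday of its month — September 29, 2014 is past the 28th, so '4th Monday' doesn't fit.
February 2015 ends with Monday February 23, 2015.
March 2015 ends with Monday March 30, 2015.
April 2015 ends with Monday April 27, 2015.

February 23, 2015; March 30, 2015; April 27, 2015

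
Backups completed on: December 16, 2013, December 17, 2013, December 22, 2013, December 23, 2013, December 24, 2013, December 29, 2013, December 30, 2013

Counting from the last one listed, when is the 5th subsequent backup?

January 12, 2014

Gaps: 1, 5, 1, 1, 5, 1 days — not constant, but cyclic with period 3.
The events fall on every Monday, Tuesday and Sunday.
Next Tuesday: December 31, 2013.
The following Sunday is January 5, 2014.
Next Monday: January 6, 2014.
Next Tuesday: January 7, 2014.
The following Sunday is January 12, 2014.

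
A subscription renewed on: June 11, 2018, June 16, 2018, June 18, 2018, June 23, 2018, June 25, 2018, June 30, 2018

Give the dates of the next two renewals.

July 2, 2018; July 7, 2018

The gap pattern 5, 2, 5, 2, 5 repeats every 2 events.
These are the Mondays and Saturdays of each week.
The following Monday is July 2, 2018.
Next Saturday: July 7, 2018.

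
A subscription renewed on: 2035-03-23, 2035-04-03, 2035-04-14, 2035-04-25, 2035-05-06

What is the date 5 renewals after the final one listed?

The spacing is 11, 11, 11, 11 days — always 11 days.
2035-05-06 + 11 days = 2035-05-17.
2035-05-17 + 11 days = 2035-05-28.
2035-05-28 + 11 days = 2035-06-08.
2035-06-08 + 11 days = 2035-06-19.
2035-06-19 + 11 days = 2035-06-30.

2035-06-30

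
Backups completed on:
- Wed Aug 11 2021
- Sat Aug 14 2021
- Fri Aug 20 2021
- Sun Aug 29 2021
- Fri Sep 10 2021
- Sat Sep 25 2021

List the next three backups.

Wed Oct 13 2021, Wed Nov 3 2021, Sat Nov 27 2021

The spacing grows by 3 each time: 3, 6, 9, 12, 15 days.
Next gap: 18 days. Sat Sep 25 2021 + 18 days = Wed Oct 13 2021.
Next gap: 21 days. Wed Oct 13 2021 + 21 days = Wed Nov 3 2021.
Next gap: 24 days. Wed Nov 3 2021 + 24 days = Sat Nov 27 2021.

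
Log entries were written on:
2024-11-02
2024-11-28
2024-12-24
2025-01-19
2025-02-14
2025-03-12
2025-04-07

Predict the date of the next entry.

Every event comes 26 days after the last (26, 26, 26, 26, 26, 26).
2025-04-07 + 26 days = 2025-05-03.

2025-05-03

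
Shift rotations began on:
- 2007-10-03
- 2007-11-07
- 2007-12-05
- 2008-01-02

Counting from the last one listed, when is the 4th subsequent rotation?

All dates are Wednesdays, 35, 28, 28 days apart.
Specifically, the 1st Wednesday of each month.
February 2008 — 1st Wednesday is 2008-02-06.
1st Wednesday of March 2008: 2008-03-05.
April 2008 — 1st Wednesday is 2008-04-02.
May 2008 — 1st Wednesday is 2008-05-07.

2008-05-07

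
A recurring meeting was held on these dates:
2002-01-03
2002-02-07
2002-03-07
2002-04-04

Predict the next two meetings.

2002-05-02, 2002-06-06

Gaps: 35, 28, 28 days — a mix of 28 and 35. Every date is a Thursday.
Each is the 1st Thursday of its month.
May 2002 — 1st Thursday is 2002-05-02.
1st Thursday of June 2002: 2002-06-06.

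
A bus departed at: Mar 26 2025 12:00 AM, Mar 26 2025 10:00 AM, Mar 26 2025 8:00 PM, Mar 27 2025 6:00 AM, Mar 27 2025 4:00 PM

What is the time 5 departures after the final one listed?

Gaps: 10, 10, 10, 10 hours — each event is 10 hours after the previous one.
Mar 27 2025 4:00 PM + 10 h = Mar 28 2025 2:00 AM.
Mar 28 2025 2:00 AM + 10 h = Mar 28 2025 12:00 PM.
Mar 28 2025 12:00 PM + 10 h = Mar 28 2025 10:00 PM.
Mar 28 2025 10:00 PM + 10 h = Mar 29 2025 8:00 AM.
Mar 29 2025 8:00 AM + 10 h = Mar 29 2025 6:00 PM.

Mar 29 2025 6:00 PM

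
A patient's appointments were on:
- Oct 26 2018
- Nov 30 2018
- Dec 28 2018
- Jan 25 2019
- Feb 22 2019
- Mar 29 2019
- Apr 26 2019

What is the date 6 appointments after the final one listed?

Oct 25 2019

These are Fridays with 35, 28, 28, 28, 35, 28-day gaps.
Each is the final Friday of its month — Nov 30 2018 is past the 28th, so '4th Friday' doesn't fit.
May 2019 ends with Friday May 31 2019.
June 2019 ends with Friday Jun 28 2019.
July 2019 ends with Friday Jul 26 2019.
August 2019 ends with Friday Aug 30 2019.
Last Friday of September 2019: Sep 27 2019.
October 2019 ends with Friday Oct 25 2019.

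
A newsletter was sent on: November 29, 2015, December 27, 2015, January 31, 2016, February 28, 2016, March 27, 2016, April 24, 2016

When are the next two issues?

May 29, 2016; June 26, 2016

Every date is a Sunday; gaps 28, 35, 28, 28, 28 days.
Each is the last Sunday of its month (at least one falls on the 29th or later, ruling out '4th Sunday').
May 2016 ends with Sunday May 29, 2016.
Last Sunday of June 2016: June 26, 2016.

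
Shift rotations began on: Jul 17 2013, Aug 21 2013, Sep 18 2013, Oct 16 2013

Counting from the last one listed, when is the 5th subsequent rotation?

Mar 19 2014

These are Wednesdays at 28- or 35-day spacing (35, 28, 28).
The pattern: 3rd Wednesday of the month.
November 2013 — 3rd Wednesday is Nov 20 2013.
3rd Wednesday of December 2013: Dec 18 2013.
January 2014 — 3rd Wednesday is Jan 15 2014.
February 2014 — 3rd Wednesday is Feb 19 2014.
3rd Wednesday of March 2014: Mar 19 2014.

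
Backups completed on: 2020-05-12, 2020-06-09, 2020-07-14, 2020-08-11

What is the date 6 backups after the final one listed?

These are Tuesdays at 28- or 35-day spacing (28, 35, 28).
The pattern: 2nd Tuesday of the month.
2nd Tuesday of September 2020: 2020-09-08.
2nd Tuesday of October 2020: 2020-10-13.
2nd Tuesday of November 2020: 2020-11-10.
2nd Tuesday of December 2020: 2020-12-08.
January 2021 — 2nd Tuesday is 2021-01-12.
February 2021 — 2nd Tuesday is 2021-02-09.

2021-02-09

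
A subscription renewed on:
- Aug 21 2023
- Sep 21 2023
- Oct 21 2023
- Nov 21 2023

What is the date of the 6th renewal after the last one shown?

The day-of-month is always 21 (31, 30, 31 days between events).
So this recurs on the 21st of each month.
Next: December 2023 → Dec 21 2023.
Next: January 2024 → Jan 21 2024.
February 2024: Feb 21 2024.
March 2024: Mar 21 2024.
April 2024: Apr 21 2024.
May 2024: May 21 2024.

May 21 2024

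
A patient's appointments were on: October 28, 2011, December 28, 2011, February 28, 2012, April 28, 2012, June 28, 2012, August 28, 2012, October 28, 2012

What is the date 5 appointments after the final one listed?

Each date is the 28th; the gaps (61, 62, 60, 61, 61, 61) track the month lengths.
The rule is the 28th of every 2 months.
December 2012: December 28, 2012.
February 2013: February 28, 2013.
April 2013: April 28, 2013.
June 2013: June 28, 2013.
Next: August 2013 → August 28, 2013.

August 28, 2013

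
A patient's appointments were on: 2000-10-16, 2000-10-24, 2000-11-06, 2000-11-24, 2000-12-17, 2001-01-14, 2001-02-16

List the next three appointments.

2001-03-26, 2001-05-08, 2001-06-25

Gaps: 8, 13, 18, 23, 28, 33 days — each gap is 5 larger than the previous one.
Next gap: 38 days. 2001-02-16 + 38 days = 2001-03-26.
Next gap: 43 days. 2001-03-26 + 43 days = 2001-05-08.
Next gap: 48 days. 2001-05-08 + 48 days = 2001-06-25.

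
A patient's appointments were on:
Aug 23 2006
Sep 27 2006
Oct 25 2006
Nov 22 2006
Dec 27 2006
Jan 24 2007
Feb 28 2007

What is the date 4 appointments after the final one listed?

All dates are Wednesdays, 35, 28, 28, 35, 28, 35 days apart.
Specifically, the 4th Wednesday of each month.
March 2007 — 4th Wednesday is Mar 28 2007.
April 2007 — 4th Wednesday is Apr 25 2007.
4th Wednesday of May 2007: May 23 2007.
4th Wednesday of June 2007: Jun 27 2007.

Jun 27 2007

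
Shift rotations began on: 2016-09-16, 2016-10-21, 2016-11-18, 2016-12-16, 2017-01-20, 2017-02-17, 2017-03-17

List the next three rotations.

2017-04-21, 2017-05-19, 2017-06-16

All dates are Fridays, 35, 28, 28, 35, 28, 28 days apart.
Specifically, the 3rd Friday of each month.
April 2017 — 3rd Friday is 2017-04-21.
3rd Friday of May 2017: 2017-05-19.
June 2017 — 3rd Friday is 2017-06-16.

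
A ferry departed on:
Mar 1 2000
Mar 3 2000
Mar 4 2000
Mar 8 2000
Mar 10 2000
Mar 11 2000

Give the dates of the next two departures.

Gaps: 2, 1, 4, 2, 1 days — not constant, but cyclic with period 3.
The events fall on every Wednesday, Friday and Saturday.
The following Wednesday is Mar 15 2000.
The following Friday is Mar 17 2000.

Mar 15 2000, Mar 17 2000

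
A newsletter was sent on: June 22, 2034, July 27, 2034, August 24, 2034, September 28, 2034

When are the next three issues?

All dates are Thursdays, 35, 28, 35 days apart.
Specifically, the 4th Thursday of each month.
October 2034 — 4th Thursday is October 26, 2034.
4th Thursday of November 2034: November 23, 2034.
4th Thursday of December 2034: December 28, 2034.

October 26, 2034; November 23, 2034; December 28, 2034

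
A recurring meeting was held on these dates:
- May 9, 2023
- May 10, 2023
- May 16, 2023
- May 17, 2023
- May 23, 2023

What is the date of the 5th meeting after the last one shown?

Gaps: 1, 6, 1, 6 days — not constant, but cyclic with period 2.
The events fall on every Tuesday and Wednesday.
The following Wednesday is May 24, 2023.
Next Tuesday: May 30, 2023.
Next Wednesday: May 31, 2023.
The following Tuesday is June 6, 2023.
The following Wednesday is June 7, 2023.

June 7, 2023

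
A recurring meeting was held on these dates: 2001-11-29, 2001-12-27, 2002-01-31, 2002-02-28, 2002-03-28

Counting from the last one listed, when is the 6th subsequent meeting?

Every date is a Thursday; gaps 28, 35, 28, 28 days.
Each is the last Thursday of its month (at least one falls on the 29th or later, ruling out '4th Thursday').
Last Thursday of April 2002: 2002-04-25.
May 2002 ends with Thursday 2002-05-30.
June 2002 ends with Thursday 2002-06-27.
July 2002 ends with Thursday 2002-07-25.
Last Thursday of August 2002: 2002-08-29.
September 2002 ends with Thursday 2002-09-26.

2002-09-26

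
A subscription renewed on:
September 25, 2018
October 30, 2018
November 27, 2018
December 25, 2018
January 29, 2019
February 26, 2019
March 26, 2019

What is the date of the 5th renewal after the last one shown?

August 27, 2019

All Tuesdays; the gaps (35, 28, 28, 35, 28, 28) vary with month length.
This is the last Tuesday of each month.
Last Tuesday of April 2019: April 30, 2019.
May 2019 ends with Tuesday May 28, 2019.
June 2019 ends with Tuesday June 25, 2019.
July 2019 ends with Tuesday July 30, 2019.
Last Tuesday of August 2019: August 27, 2019.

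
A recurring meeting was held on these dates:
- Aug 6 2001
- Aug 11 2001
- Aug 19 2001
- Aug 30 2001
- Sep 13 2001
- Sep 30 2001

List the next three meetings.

Oct 20 2001, Nov 12 2001, Dec 8 2001

Gaps: 5, 8, 11, 14, 17 days — each gap is 3 larger than the previous one.
Next gap: 20 days. Sep 30 2001 + 20 days = Oct 20 2001.
Next gap: 23 days. Oct 20 2001 + 23 days = Nov 12 2001.
Next gap: 26 days. Nov 12 2001 + 26 days = Dec 8 2001.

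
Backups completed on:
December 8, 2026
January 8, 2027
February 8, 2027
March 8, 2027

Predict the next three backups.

April 8, 2027; May 8, 2027; June 8, 2027

Each date is the 8th; the gaps (31, 31, 28) track the month lengths.
The rule is the 8th of each month.
April 2027: April 8, 2027.
Next: May 2027 → May 8, 2027.
Next: June 2027 → June 8, 2027.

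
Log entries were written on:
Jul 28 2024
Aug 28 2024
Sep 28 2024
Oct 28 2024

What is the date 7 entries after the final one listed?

May 28 2025

Each date is the 28th; the gaps (31, 31, 30) track the month lengths.
The rule is the 28th of each month.
November 2024: Nov 28 2024.
Next: December 2024 → Dec 28 2024.
January 2025: Jan 28 2025.
February 2025: Feb 28 2025.
Next: March 2025 → Mar 28 2025.
Next: April 2025 → Apr 28 2025.
May 2025: May 28 2025.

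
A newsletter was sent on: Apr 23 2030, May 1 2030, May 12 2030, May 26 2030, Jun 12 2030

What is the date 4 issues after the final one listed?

Sep 18 2030

Gaps: 8, 11, 14, 17 days — each gap is 3 larger than the previous one.
Next gap: 20 days. Jun 12 2030 + 20 days = Jul 2 2030.
Next gap: 23 days. Jul 2 2030 + 23 days = Jul 25 2030.
Next gap: 26 days. Jul 25 2030 + 26 days = Aug 20 2030.
Next gap: 29 days. Aug 20 2030 + 29 days = Sep 18 2030.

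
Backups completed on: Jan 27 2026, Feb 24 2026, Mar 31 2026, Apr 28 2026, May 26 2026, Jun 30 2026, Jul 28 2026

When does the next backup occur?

All Tuesdays; the gaps (28, 35, 28, 28, 35, 28) vary with month length.
This is the last Tuesday of each month.
Last Tuesday of August 2026: Aug 25 2026.

Aug 25 2026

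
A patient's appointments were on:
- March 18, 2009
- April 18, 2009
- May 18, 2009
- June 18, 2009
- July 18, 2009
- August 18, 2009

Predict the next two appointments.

The day-of-month is always 18 (31, 30, 31, 30, 31 days between events).
So this recurs on the 18th of each month.
Next: September 2009 → September 18, 2009.
Next: October 2009 → October 18, 2009.

September 18, 2009; October 18, 2009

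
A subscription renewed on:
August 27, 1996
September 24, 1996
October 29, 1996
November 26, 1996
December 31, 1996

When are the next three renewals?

Every date is a Tuesday; gaps 28, 35, 28, 35 days.
Each is the last Tuesday of its month (at least one falls on the 29th or later, ruling out '4th Tuesday').
January 1997 ends with Tuesday January 28, 1997.
February 1997 ends with Tuesday February 25, 1997.
March 1997 ends with Tuesday March 25, 1997.

January 28, 1997; February 25, 1997; March 25, 1997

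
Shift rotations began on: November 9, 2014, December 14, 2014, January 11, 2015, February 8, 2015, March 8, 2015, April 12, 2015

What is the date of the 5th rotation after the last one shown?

September 13, 2015

Gaps: 35, 28, 28, 28, 35 days — a mix of 28 and 35. Every date is a Sunday.
Each is the 2nd Sunday of its month.
2nd Sunday of May 2015: May 10, 2015.
2nd Sunday of June 2015: June 14, 2015.
July 2015 — 2nd Sunday is July 12, 2015.
2nd Sunday of August 2015: August 9, 2015.
September 2015 — 2nd Sunday is September 13, 2015.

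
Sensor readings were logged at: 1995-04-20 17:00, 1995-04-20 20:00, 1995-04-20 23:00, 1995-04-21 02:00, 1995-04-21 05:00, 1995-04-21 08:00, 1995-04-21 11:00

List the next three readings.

The interval is a steady 3 hours (3, 3, 3, 3, 3, 3).
1995-04-21 11:00 + 3 h = 1995-04-21 14:00.
1995-04-21 14:00 + 3 h = 1995-04-21 17:00.
1995-04-21 17:00 + 3 h = 1995-04-21 20:00.

1995-04-21 14:00, 1995-04-21 17:00, 1995-04-21 20:00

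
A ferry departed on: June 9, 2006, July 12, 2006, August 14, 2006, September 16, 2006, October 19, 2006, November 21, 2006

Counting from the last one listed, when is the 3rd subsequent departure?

February 28, 2007

Every event comes 33 days after the last (33, 33, 33, 33, 33).
November 21, 2006 + 33 days = December 24, 2006.
December 24, 2006 + 33 days = January 26, 2007.
January 26, 2007 + 33 days = February 28, 2007.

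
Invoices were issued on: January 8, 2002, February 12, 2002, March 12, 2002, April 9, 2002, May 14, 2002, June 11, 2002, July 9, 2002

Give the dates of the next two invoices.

All dates are Tuesdays, 35, 28, 28, 35, 28, 28 days apart.
Specifically, the 2nd Tuesday of each month.
2nd Tuesday of August 2002: August 13, 2002.
2nd Tuesday of September 2002: September 10, 2002.

August 13, 2002; September 10, 2002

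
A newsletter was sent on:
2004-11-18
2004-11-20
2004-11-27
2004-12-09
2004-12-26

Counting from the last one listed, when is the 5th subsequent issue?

The spacing grows by 5 each time: 2, 7, 12, 17 days.
Next gap: 22 days. 2004-12-26 + 22 days = 2005-01-17.
Next gap: 27 days. 2005-01-17 + 27 days = 2005-02-13.
Next gap: 32 days. 2005-02-13 + 32 days = 2005-03-17.
Next gap: 37 days. 2005-03-17 + 37 days = 2005-04-23.
Next gap: 42 days. 2005-04-23 + 42 days = 2005-06-04.

2005-06-04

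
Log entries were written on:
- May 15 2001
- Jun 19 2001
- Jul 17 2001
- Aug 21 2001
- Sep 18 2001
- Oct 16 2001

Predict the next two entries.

All dates are Tuesdays, 35, 28, 35, 28, 28 days apart.
Specifically, the 3rd Tuesday of each month.
3rd Tuesday of November 2001: Nov 20 2001.
3rd Tuesday of December 2001: Dec 18 2001.

Nov 20 2001, Dec 18 2001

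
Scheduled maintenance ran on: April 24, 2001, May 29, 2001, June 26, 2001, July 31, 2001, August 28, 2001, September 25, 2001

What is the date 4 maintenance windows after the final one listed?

All Tuesdays; the gaps (35, 28, 35, 28, 28) vary with month length.
This is the last Tuesday of each month.
Last Tuesday of October 2001: October 30, 2001.
November 2001 ends with Tuesday November 27, 2001.
December 2001 ends with Tuesday December 25, 2001.
January 2002 ends with Tuesday January 29, 2002.

January 29, 2002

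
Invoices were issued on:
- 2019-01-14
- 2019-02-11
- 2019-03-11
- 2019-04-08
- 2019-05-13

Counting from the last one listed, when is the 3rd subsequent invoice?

2019-08-12

These are Mondays at 28- or 35-day spacing (28, 28, 28, 35).
The pattern: 2nd Monday of the month.
June 2019 — 2nd Monday is 2019-06-10.
July 2019 — 2nd Monday is 2019-07-08.
2nd Monday of August 2019: 2019-08-12.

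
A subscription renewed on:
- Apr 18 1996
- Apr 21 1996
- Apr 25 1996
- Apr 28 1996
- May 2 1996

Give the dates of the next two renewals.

Every event lands on a Thursday or Sunday (gaps cycle 3, 4, 3, 4).
So the schedule is: every Thursday and Sunday.
The following Sunday is May 5 1996.
The following Thursday is May 9 1996.

May 5 1996, May 9 1996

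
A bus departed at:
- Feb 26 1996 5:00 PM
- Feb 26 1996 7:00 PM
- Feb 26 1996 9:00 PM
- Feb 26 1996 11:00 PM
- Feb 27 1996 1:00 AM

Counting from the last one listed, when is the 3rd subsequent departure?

Spacing: 2, 2, 2, 2 h — constant 2 h.
Feb 27 1996 1:00 AM + 2 h = Feb 27 1996 3:00 AM.
Feb 27 1996 3:00 AM + 2 h = Feb 27 1996 5:00 AM.
Feb 27 1996 5:00 AM + 2 h = Feb 27 1996 7:00 AM.

Feb 27 1996 7:00 AM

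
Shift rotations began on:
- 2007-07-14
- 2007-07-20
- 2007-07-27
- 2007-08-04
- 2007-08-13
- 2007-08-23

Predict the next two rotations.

The spacing grows by 1 each time: 6, 7, 8, 9, 10 days.
Next gap: 11 days. 2007-08-23 + 11 days = 2007-09-03.
Next gap: 12 days. 2007-09-03 + 12 days = 2007-09-15.

2007-09-03, 2007-09-15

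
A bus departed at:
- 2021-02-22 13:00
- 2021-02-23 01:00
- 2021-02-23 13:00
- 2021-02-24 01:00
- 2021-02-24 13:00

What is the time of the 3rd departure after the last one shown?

The interval is a steady 12 hours (12, 12, 12, 12).
2021-02-24 13:00 + 12 h = 2021-02-25 01:00.
2021-02-25 01:00 + 12 h = 2021-02-25 13:00.
2021-02-25 13:00 + 12 h = 2021-02-26 01:00.

2021-02-26 01:00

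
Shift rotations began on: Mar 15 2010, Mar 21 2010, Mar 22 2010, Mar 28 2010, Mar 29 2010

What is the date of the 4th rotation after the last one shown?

Every event lands on a Monday or Sunday (gaps cycle 6, 1, 6, 1).
So the schedule is: every Monday and Sunday.
The following Sunday is Apr 4 2010.
The following Monday is Apr 5 2010.
The following Sunday is Apr 11 2010.
Next Monday: Apr 12 2010.

Apr 12 2010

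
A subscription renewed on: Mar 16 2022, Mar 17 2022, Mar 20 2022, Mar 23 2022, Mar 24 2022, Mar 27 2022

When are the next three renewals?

Mar 30 2022, Mar 31 2022, Apr 3 2022

Gaps: 1, 3, 3, 1, 3 days — not constant, but cyclic with period 3.
The events fall on every Wednesday, Thursday and Sunday.
Next Wednesday: Mar 30 2022.
The following Thursday is Mar 31 2022.
The following Sunday is Apr 3 2022.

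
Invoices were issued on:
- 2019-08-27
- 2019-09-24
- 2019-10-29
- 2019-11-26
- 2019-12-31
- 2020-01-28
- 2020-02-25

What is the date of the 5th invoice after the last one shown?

2020-07-28

All Tuesdays; the gaps (28, 35, 28, 35, 28, 28) vary with month length.
This is the last Tuesday of each month.
Last Tuesday of March 2020: 2020-03-31.
April 2020 ends with Tuesday 2020-04-28.
May 2020 ends with Tuesday 2020-05-26.
Last Tuesday of June 2020: 2020-06-30.
July 2020 ends with Tuesday 2020-07-28.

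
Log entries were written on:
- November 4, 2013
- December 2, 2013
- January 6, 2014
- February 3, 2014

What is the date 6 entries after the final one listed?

These are Mondays at 28- or 35-day spacing (28, 35, 28).
The pattern: 1st Monday of the month.
March 2014 — 1st Monday is March 3, 2014.
April 2014 — 1st Monday is April 7, 2014.
May 2014 — 1st Monday is May 5, 2014.
1st Monday of June 2014: June 2, 2014.
July 2014 — 1st Monday is July 7, 2014.
August 2014 — 1st Monday is August 4, 2014.

August 4, 2014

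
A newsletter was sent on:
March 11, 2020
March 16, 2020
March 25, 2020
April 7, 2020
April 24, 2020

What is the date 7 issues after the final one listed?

December 11, 2020

The spacing grows by 4 each time: 5, 9, 13, 17 days.
Next gap: 21 days. April 24, 2020 + 21 days = May 15, 2020.
Next gap: 25 days. May 15, 2020 + 25 days = June 9, 2020.
Next gap: 29 days. June 9, 2020 + 29 days = July 8, 2020.
Next gap: 33 days. July 8, 2020 + 33 days = August 10, 2020.
Next gap: 37 days. August 10, 2020 + 37 days = September 16, 2020.
Next gap: 41 days. September 16, 2020 + 41 days = October 27, 2020.
Next gap: 45 days. October 27, 2020 + 45 days = December 11, 2020.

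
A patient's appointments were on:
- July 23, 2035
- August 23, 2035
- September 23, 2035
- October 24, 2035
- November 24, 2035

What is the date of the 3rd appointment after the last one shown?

Gaps between consecutive events: 31, 31, 31, 31 days — a constant 31-day interval.
November 24, 2035 + 31 days = December 25, 2035.
December 25, 2035 + 31 days = January 25, 2036.
January 25, 2036 + 31 days = February 25, 2036.

February 25, 2036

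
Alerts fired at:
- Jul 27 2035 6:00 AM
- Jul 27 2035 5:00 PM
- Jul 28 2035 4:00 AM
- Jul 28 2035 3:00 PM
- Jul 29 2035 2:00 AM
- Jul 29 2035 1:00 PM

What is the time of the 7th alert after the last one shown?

Aug 1 2035 6:00 PM

Spacing: 11, 11, 11, 11, 11 h — constant 11 h.
Jul 29 2035 1:00 PM + 11 h = Jul 30 2035 12:00 AM.
Jul 30 2035 12:00 AM + 11 h = Jul 30 2035 11:00 AM.
Jul 30 2035 11:00 AM + 11 h = Jul 30 2035 10:00 PM.
Jul 30 2035 10:00 PM + 11 h = Jul 31 2035 9:00 AM.
Jul 31 2035 9:00 AM + 11 h = Jul 31 2035 8:00 PM.
Jul 31 2035 8:00 PM + 11 h = Aug 1 2035 7:00 AM.
Aug 1 2035 7:00 AM + 11 h = Aug 1 2035 6:00 PM.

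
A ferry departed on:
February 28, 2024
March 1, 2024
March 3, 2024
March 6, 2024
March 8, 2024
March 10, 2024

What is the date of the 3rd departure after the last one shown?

March 17, 2024

Gaps: 2, 2, 3, 2, 2 days — not constant, but cyclic with period 3.
The events fall on every Wednesday, Friday and Sunday.
Next Wednesday: March 13, 2024.
The following Friday is March 15, 2024.
Next Sunday: March 17, 2024.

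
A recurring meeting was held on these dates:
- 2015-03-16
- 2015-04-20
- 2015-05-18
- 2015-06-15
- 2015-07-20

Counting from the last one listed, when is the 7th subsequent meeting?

These are Mondays at 28- or 35-day spacing (35, 28, 28, 35).
The pattern: 3rd Monday of the month.
August 2015 — 3rd Monday is 2015-08-17.
September 2015 — 3rd Monday is 2015-09-21.
3rd Monday of October 2015: 2015-10-19.
3rd Monday of November 2015: 2015-11-16.
December 2015 — 3rd Monday is 2015-12-21.
January 2016 — 3rd Monday is 2016-01-18.
3rd Monday of February 2016: 2016-02-15.

2016-02-15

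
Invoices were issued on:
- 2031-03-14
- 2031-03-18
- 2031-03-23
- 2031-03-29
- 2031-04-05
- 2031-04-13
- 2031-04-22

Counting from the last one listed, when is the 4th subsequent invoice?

2031-06-07

The spacing grows by 1 each time: 4, 5, 6, 7, 8, 9 days.
Next gap: 10 days. 2031-04-22 + 10 days = 2031-05-02.
Next gap: 11 days. 2031-05-02 + 11 days = 2031-05-13.
Next gap: 12 days. 2031-05-13 + 12 days = 2031-05-25.
Next gap: 13 days. 2031-05-25 + 13 days = 2031-06-07.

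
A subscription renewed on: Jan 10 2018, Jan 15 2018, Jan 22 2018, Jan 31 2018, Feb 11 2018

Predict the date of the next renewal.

The spacing grows by 2 each time: 5, 7, 9, 11 days.
Next gap: 13 days. Feb 11 2018 + 13 days = Feb 24 2018.

Feb 24 2018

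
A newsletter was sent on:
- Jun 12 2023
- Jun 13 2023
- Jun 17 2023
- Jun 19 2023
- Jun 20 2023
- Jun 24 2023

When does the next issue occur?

The gap pattern 1, 4, 2, 1, 4 repeats every 3 events.
These are the Mondays, Tuesdays and Saturdays of each week.
Next Monday: Jun 26 2023.

Jun 26 2023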